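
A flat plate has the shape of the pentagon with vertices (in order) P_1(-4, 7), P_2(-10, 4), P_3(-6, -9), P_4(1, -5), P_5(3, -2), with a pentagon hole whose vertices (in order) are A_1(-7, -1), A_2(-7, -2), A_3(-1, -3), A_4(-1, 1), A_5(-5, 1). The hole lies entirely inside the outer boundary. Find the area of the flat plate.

Outer boundary:
Apply Gauss's area formula: 2A = Σ (x_i·y_{i+1} − x_{i+1}·y_i), indices taken mod 5.
Σ = (54) + (114) + (39) + (13) + (13) = 233
Area = |Σ|/2 = 116.5.
Hole:
Apply the shoelace formula: 2A = Σ (x_i·y_{i+1} − x_{i+1}·y_i), indices taken mod 5.
Σ = (7) + (19) + (-4) + (4) + (12) = 38
Area = |Σ|/2 = 19.
Net area = 116.5 − 19 = 97.5.

97.5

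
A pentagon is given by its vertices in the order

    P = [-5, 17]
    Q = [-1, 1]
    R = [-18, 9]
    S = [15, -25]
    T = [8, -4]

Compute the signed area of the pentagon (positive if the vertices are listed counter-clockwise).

296

P→Q: (-5)(1) − (-1)(17) = 12
Q→R: (-1)(9) − (-18)(1) = 9
R→S: (-18)(-25) − (15)(9) = 315
S→T: (15)(-4) − (8)(-25) = 140
T→P: (8)(17) − (-5)(-4) = 116
Σ = 592
Signed area = Σ/2 = 296 (positive ⇒ counter-clockwise traversal).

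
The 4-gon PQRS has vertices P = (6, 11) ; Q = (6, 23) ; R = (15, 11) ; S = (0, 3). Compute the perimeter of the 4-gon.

54

|PQ| = √((0)² + (12)²) = √144 = 12
|QR| = √((9)² + (-12)²) = √225 = 15
|RS| = √((-15)² + (-8)²) = √289 = 17
|SP| = √((6)² + (8)²) = √100 = 10
Perimeter = 12 + 15 + 17 + 10 = 54.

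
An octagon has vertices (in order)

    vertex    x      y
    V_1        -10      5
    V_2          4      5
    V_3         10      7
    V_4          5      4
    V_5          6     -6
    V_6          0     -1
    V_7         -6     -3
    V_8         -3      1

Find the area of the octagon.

Apply the shoelace (surveyor's) formula: 2A = Σ (x_i·y_{i+1} − x_{i+1}·y_i), indices taken mod 8.
V_1→V_2: (-10)(5) − (4)(5) = -70
V_2→V_3: (4)(7) − (10)(5) = -22
V_3→V_4: (10)(4) − (5)(7) = 5
V_4→V_5: (5)(-6) − (6)(4) = -54
V_5→V_6: (6)(-1) − (0)(-6) = -6
V_6→V_7: (0)(-3) − (-6)(-1) = -6
V_7→V_8: (-6)(1) − (-3)(-3) = -15
V_8→V_1: (-3)(5) − (-10)(1) = -5
Σ = -173
Area = |Σ|/2 = 86.5.

86.5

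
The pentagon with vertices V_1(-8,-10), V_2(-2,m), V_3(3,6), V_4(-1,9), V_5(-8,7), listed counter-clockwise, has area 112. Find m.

Write out the shoelace sum; only the two edges meeting at V_2 involve m:
2·Area = [((-8)·m − (-2)·(-10)) + ((-2)·6 − 3·m)] + 234
       = -11·m + 202 = 224
⇒ m = -2.

-2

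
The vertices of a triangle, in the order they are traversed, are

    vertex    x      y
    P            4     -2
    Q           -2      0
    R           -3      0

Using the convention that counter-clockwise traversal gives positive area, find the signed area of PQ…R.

P→Q: (4)(0) − (-2)(-2) = -4
Q→R: (-2)(0) − (-3)(0) = 0
R→P: (-3)(-2) − (4)(0) = 6
Σ = 2
Signed area = Σ/2 = 1 (positive ⇒ counter-clockwise traversal).

1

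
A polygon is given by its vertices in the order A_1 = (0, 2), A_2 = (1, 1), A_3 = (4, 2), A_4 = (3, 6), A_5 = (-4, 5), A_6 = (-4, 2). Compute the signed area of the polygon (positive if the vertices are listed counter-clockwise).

28.5

Apply the shoelace (surveyor's) formula: 2A = Σ (x_i·y_{i+1} − x_{i+1}·y_i), indices taken mod 6.
A_1→A_2: (0)(1) − (1)(2) = -2
A_2→A_3: (1)(2) − (4)(1) = -2
A_3→A_4: (4)(6) − (3)(2) = 18
A_4→A_5: (3)(5) − (-4)(6) = 39
A_5→A_6: (-4)(2) − (-4)(5) = 12
A_6→A_1: (-4)(2) − (0)(2) = -8
Σ = 57
Signed area = Σ/2 = 28.5 (positive ⇒ counter-clockwise traversal).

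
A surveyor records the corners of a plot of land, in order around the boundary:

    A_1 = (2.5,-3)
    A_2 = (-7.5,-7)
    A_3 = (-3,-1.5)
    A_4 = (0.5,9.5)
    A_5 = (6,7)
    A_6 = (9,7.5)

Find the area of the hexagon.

97.375

A_1→A_2: (2.5)(-7) − (-7.5)(-3) = -40
A_2→A_3: (-7.5)(-1.5) − (-3)(-7) = -9.75
A_3→A_4: (-3)(9.5) − (0.5)(-1.5) = -27.75
A_4→A_5: (0.5)(7) − (6)(9.5) = -53.5
A_5→A_6: (6)(7.5) − (9)(7) = -18
A_6→A_1: (9)(-3) − (2.5)(7.5) = -45.75
Σ = -194.75
Area = |Σ|/2 = 97.375.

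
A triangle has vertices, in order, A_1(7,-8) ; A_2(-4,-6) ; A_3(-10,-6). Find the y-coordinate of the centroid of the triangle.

-20/3

Apply the shoelace formula. First the cross-terms c_i = x_i·y_{i+1} − x_{i+1}·y_i:
  -74, -36, 122  ⇒  2A = 12, A = 6.
Then Σ (y_i + y_{i+1})·c_i = -240, so ȳ = -240 / (6·6) = -20/3.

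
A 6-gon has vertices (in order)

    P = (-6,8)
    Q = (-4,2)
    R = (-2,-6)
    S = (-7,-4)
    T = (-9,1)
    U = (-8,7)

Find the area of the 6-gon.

53

Apply Gauss's area formula: 2A = Σ (x_i·y_{i+1} − x_{i+1}·y_i), indices taken mod 6.
P→Q: (-6)(2) − (-4)(8) = 20
Q→R: (-4)(-6) − (-2)(2) = 28
R→S: (-2)(-4) − (-7)(-6) = -34
S→T: (-7)(1) − (-9)(-4) = -43
T→U: (-9)(7) − (-8)(1) = -55
U→P: (-8)(8) − (-6)(7) = -22
Σ = -106
Area = |Σ|/2 = 53.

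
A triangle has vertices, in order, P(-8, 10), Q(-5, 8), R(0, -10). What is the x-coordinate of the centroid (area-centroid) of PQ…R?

-13/3

Apply the shoelace (surveyor's) formula. First the cross-terms c_i = x_i·y_{i+1} − x_{i+1}·y_i:
  -14, 50, -80  ⇒  2A = -44, A = -22.
Then Σ (x_i + x_{i+1})·c_i = 572, so x̄ = 572 / (6·(-22)) = -13/3.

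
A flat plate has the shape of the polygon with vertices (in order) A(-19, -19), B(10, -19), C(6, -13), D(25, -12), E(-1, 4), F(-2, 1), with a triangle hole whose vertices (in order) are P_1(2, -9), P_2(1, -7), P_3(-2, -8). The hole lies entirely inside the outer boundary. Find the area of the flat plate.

Outer boundary:
Cross-terms: 551, -16, 253, 88, 7, 57  ⇒  Σ = 940
Area = |Σ|/2 = 470.
Hole:
Apply the surveyor's formula: 2A = Σ (x_i·y_{i+1} − x_{i+1}·y_i), indices taken mod 3.
Σ = (-5) + (-22) + (34) = 7
Area = |Σ|/2 = 3.5.
Net area = 470 − 3.5 = 466.5.

466.5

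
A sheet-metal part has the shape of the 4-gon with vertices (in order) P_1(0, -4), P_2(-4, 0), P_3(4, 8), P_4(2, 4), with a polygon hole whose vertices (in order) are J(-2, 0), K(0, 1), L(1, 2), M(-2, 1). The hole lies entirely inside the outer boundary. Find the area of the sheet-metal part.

Outer boundary:
Cross-terms: -16, -32, 0, -8  ⇒  Σ = -56
Area = |Σ|/2 = 28.
Hole:
Apply the surveyor's formula: 2A = Σ (x_i·y_{i+1} − x_{i+1}·y_i), indices taken mod 4.
Σ = (-2) + (-1) + (5) + (2) = 4
Area = |Σ|/2 = 2.
Net area = 28 − 2 = 26.

26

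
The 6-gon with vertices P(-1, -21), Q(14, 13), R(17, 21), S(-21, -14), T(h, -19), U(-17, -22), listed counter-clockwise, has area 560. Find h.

-19

The doubled signed area Σ (x_i y_{i+1} − x_{i+1} y_i) is linear in h.
With h=0 it equals 968; the coefficient of h is -8 (from the two edges through T).
So -8·h + 968 = 2·560 = 1120 ⇒ h = -19.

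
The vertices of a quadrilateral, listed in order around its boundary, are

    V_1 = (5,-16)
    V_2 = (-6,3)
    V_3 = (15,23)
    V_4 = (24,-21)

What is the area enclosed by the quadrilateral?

705

Apply the shoelace (surveyor's) formula: 2A = Σ (x_i·y_{i+1} − x_{i+1}·y_i), indices taken mod 4.
V_1→V_2: (5)(3) − (-6)(-16) = -81
V_2→V_3: (-6)(23) − (15)(3) = -183
V_3→V_4: (15)(-21) − (24)(23) = -867
V_4→V_1: (24)(-16) − (5)(-21) = -279
Σ = -1410
Area = |Σ|/2 = 705.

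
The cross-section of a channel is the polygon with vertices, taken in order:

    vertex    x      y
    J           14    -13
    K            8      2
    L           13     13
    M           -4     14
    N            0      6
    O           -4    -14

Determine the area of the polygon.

Apply Gauss's area formula: 2A = Σ (x_i·y_{i+1} − x_{i+1}·y_i), indices taken mod 6.
J→K: (14)(2) − (8)(-13) = 132
K→L: (8)(13) − (13)(2) = 78
L→M: (13)(14) − (-4)(13) = 234
M→N: (-4)(6) − (0)(14) = -24
N→O: (0)(-14) − (-4)(6) = 24
O→J: (-4)(-13) − (14)(-14) = 248
Σ = 692
Area = |Σ|/2 = 346.

346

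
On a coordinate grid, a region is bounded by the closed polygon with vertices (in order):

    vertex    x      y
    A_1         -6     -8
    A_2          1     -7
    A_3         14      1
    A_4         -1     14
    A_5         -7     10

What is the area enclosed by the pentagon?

Apply the surveyor's formula: 2A = Σ (x_i·y_{i+1} − x_{i+1}·y_i), indices taken mod 5.
Cross-terms: 50, 99, 197, 88, 116  ⇒  Σ = 550
Area = |Σ|/2 = 275.

275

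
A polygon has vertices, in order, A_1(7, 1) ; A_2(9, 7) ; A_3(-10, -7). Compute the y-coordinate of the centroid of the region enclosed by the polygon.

1/3

Apply the shoelace formula. First the cross-terms c_i = x_i·y_{i+1} − x_{i+1}·y_i:
  40, 7, 39  ⇒  2A = 86, A = 43.
Then Σ (y_i + y_{i+1})·c_i = 86, so ȳ = 86 / (6·43) = 1/3.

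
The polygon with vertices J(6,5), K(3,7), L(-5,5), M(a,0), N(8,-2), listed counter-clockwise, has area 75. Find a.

Write out the shoelace sum; only the two edges meeting at M involve a:
2·Area = [((-5)·0 − a·5) + (a·(-2) − 8·0)] + 129
       = -7·a + 129 = 150
⇒ a = -3.

-3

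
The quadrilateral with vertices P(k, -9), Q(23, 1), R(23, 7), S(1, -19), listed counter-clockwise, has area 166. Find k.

The doubled signed area Σ (x_i y_{i+1} − x_{i+1} y_i) is linear in k.
With k=0 it equals -108; the coefficient of k is 20 (from the two edges through P).
So 20·k + -108 = 2·166 = 332 ⇒ k = 22.

22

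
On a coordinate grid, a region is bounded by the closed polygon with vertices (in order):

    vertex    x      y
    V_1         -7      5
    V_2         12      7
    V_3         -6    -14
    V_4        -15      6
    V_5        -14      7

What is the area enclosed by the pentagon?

261.5

Apply the shoelace (surveyor's) formula: 2A = Σ (x_i·y_{i+1} − x_{i+1}·y_i), indices taken mod 5.
V_1→V_2: (-7)(7) − (12)(5) = -109
V_2→V_3: (12)(-14) − (-6)(7) = -126
V_3→V_4: (-6)(6) − (-15)(-14) = -246
V_4→V_5: (-15)(7) − (-14)(6) = -21
V_5→V_1: (-14)(5) − (-7)(7) = -21
Σ = -523
Area = |Σ|/2 = 261.5.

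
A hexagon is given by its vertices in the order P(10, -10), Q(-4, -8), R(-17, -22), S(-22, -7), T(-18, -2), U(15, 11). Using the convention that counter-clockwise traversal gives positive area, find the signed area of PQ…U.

-521.5

Apply Gauss's area formula: 2A = Σ (x_i·y_{i+1} − x_{i+1}·y_i), indices taken mod 6.
Σ = (-120) + (-48) + (-365) + (-82) + (-168) + (-260) = -1043
Signed area = Σ/2 = -521.5 (negative ⇒ clockwise traversal).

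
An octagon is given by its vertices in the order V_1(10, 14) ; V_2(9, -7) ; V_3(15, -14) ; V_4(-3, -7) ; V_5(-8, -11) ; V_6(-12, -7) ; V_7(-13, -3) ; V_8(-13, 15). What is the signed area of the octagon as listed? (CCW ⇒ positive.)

Cross-terms: -196, -21, -147, -23, -76, -55, -234, -332  ⇒  Σ = -1084
Signed area = Σ/2 = -542 (negative ⇒ clockwise traversal).

-542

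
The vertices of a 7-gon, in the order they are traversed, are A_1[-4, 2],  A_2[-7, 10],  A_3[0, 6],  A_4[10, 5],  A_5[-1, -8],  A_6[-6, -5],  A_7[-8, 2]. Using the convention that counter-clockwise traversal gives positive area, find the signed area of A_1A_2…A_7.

-153

A_1→A_2: (-4)(10) − (-7)(2) = -26
A_2→A_3: (-7)(6) − (0)(10) = -42
A_3→A_4: (0)(5) − (10)(6) = -60
A_4→A_5: (10)(-8) − (-1)(5) = -75
A_5→A_6: (-1)(-5) − (-6)(-8) = -43
A_6→A_7: (-6)(2) − (-8)(-5) = -52
A_7→A_1: (-8)(2) − (-4)(2) = -8
Σ = -306
Signed area = Σ/2 = -153 (negative ⇒ clockwise traversal).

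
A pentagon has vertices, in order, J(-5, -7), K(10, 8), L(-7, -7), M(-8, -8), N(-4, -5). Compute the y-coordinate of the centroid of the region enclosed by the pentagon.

-124/81

Apply the shoelace formula. First the cross-terms c_i = x_i·y_{i+1} − x_{i+1}·y_i:
  30, -14, 0, 8, 3  ⇒  2A = 27, A = 13.5.
Then Σ (y_i + y_{i+1})·c_i = -124, so ȳ = -124 / (6·13.5) = -124/81.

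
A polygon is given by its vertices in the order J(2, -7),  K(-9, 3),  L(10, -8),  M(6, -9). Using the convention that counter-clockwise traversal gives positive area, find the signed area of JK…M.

-40.5

Apply the shoelace (surveyor's) formula: 2A = Σ (x_i·y_{i+1} − x_{i+1}·y_i), indices taken mod 4.
Σ = (-57) + (42) + (-42) + (-24) = -81
Signed area = Σ/2 = -40.5 (negative ⇒ clockwise traversal).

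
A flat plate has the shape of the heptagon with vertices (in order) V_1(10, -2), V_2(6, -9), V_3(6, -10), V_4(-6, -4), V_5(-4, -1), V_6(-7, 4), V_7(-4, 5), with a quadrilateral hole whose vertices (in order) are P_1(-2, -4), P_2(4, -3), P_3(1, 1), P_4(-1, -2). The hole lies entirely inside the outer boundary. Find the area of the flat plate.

Outer boundary:
Apply Gauss's area formula: 2A = Σ (x_i·y_{i+1} − x_{i+1}·y_i), indices taken mod 7.
Cross-terms: -78, -6, -84, -10, -23, -19, -42  ⇒  Σ = -262
Area = |Σ|/2 = 131.
Hole:
Apply the shoelace formula: 2A = Σ (x_i·y_{i+1} − x_{i+1}·y_i), indices taken mod 4.
P_1→P_2: (-2)(-3) − (4)(-4) = 22
P_2→P_3: (4)(1) − (1)(-3) = 7
P_3→P_4: (1)(-2) − (-1)(1) = -1
P_4→P_1: (-1)(-4) − (-2)(-2) = 0
Σ = 28
Area = |Σ|/2 = 14.
Net area = 131 − 14 = 117.

117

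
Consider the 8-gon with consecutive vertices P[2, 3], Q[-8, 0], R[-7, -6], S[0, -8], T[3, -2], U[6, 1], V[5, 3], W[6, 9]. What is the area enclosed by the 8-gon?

Apply Gauss's area formula: 2A = Σ (x_i·y_{i+1} − x_{i+1}·y_i), indices taken mod 8.
Cross-terms: 24, 48, 56, 24, 15, 13, 27, 0  ⇒  Σ = 207
Area = |Σ|/2 = 103.5.

103.5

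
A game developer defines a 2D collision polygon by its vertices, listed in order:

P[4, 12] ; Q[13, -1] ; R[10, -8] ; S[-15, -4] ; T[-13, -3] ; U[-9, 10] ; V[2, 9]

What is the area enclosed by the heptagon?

345.5

Apply the shoelace (surveyor's) formula: 2A = Σ (x_i·y_{i+1} − x_{i+1}·y_i), indices taken mod 7.
Σ = (-160) + (-94) + (-160) + (-7) + (-157) + (-101) + (-12) = -691
Area = |Σ|/2 = 345.5.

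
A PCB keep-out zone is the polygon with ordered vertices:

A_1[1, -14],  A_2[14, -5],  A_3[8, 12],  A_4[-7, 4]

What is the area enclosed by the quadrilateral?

Apply the shoelace (surveyor's) formula: 2A = Σ (x_i·y_{i+1} − x_{i+1}·y_i), indices taken mod 4.
Σ = (191) + (208) + (116) + (94) = 609
Area = |Σ|/2 = 304.5.

304.5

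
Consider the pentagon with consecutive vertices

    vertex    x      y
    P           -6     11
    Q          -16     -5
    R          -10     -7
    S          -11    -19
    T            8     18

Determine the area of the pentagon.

P→Q: (-6)(-5) − (-16)(11) = 206
Q→R: (-16)(-7) − (-10)(-5) = 62
R→S: (-10)(-19) − (-11)(-7) = 113
S→T: (-11)(18) − (8)(-19) = -46
T→P: (8)(11) − (-6)(18) = 196
Σ = 531
Area = |Σ|/2 = 265.5.

265.5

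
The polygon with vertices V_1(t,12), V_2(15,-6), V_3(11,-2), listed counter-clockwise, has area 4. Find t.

The doubled signed area Σ (x_i y_{i+1} − x_{i+1} y_i) is linear in t.
With t=0 it equals -12; the coefficient of t is -4 (from the two edges through V_1).
So -4·t + -12 = 2·4 = 8 ⇒ t = -5.

-5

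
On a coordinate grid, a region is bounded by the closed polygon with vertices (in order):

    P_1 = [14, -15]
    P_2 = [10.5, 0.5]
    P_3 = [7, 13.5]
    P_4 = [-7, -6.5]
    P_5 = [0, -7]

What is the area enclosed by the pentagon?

249.375

Σ = (164.5) + (138.25) + (49) + (49) + (98) = 498.75
Area = |Σ|/2 = 249.375.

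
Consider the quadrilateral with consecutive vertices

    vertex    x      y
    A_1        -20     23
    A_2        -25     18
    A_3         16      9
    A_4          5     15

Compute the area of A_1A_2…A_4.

156

Cross-terms: 215, -513, 195, 415  ⇒  Σ = 312
Area = |Σ|/2 = 156.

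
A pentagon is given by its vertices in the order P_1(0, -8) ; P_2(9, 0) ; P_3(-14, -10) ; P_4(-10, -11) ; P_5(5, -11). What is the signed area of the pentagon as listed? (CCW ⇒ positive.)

Apply Gauss's area formula: 2A = Σ (x_i·y_{i+1} − x_{i+1}·y_i), indices taken mod 5.
Σ = (72) + (-90) + (54) + (165) + (-40) = 161
Signed area = Σ/2 = 80.5 (positive ⇒ counter-clockwise traversal).

80.5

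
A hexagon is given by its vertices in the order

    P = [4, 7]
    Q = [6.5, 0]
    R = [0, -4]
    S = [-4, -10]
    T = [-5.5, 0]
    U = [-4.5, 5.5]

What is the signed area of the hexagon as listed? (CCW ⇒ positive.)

-113.125

P→Q: (4)(0) − (6.5)(7) = -45.5
Q→R: (6.5)(-4) − (0)(0) = -26
R→S: (0)(-10) − (-4)(-4) = -16
S→T: (-4)(0) − (-5.5)(-10) = -55
T→U: (-5.5)(5.5) − (-4.5)(0) = -30.25
U→P: (-4.5)(7) − (4)(5.5) = -53.5
Σ = -226.25
Signed area = Σ/2 = -113.125 (negative ⇒ clockwise traversal).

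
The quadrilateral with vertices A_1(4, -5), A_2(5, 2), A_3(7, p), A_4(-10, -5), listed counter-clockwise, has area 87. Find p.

The doubled signed area Σ (x_i y_{i+1} − x_{i+1} y_i) is linear in p.
With p=0 it equals 54; the coefficient of p is 15 (from the two edges through A_3).
So 15·p + 54 = 2·87 = 174 ⇒ p = 8.

8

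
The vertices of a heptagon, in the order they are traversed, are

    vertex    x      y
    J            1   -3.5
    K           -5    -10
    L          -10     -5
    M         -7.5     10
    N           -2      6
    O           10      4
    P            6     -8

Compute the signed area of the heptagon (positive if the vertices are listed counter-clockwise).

Apply the shoelace (surveyor's) formula: 2A = Σ (x_i·y_{i+1} − x_{i+1}·y_i), indices taken mod 7.
Cross-terms: -27.5, -75, -137.5, -25, -68, -104, -13  ⇒  Σ = -450
Signed area = Σ/2 = -225 (negative ⇒ clockwise traversal).

-225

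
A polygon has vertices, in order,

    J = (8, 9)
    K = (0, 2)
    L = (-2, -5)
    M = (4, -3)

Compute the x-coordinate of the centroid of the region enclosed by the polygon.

Apply Gauss's area formula. First the cross-terms c_i = x_i·y_{i+1} − x_{i+1}·y_i:
  16, 4, 26, 60  ⇒  2A = 106, A = 53.
Then Σ (x_i + x_{i+1})·c_i = 892, so x̄ = 892 / (6·53) = 446/159.

446/159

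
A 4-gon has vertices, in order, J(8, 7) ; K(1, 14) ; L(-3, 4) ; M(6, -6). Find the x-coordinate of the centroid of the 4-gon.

419/141

Apply Gauss's area formula. First the cross-terms c_i = x_i·y_{i+1} − x_{i+1}·y_i:
  105, 46, -6, 90  ⇒  2A = 235, A = 117.5.
Then Σ (x_i + x_{i+1})·c_i = 2095, so x̄ = 2095 / (6·117.5) = 419/141.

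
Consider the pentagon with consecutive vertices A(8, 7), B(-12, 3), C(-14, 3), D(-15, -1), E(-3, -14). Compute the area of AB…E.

235.5

Apply the shoelace formula: 2A = Σ (x_i·y_{i+1} − x_{i+1}·y_i), indices taken mod 5.
Cross-terms: 108, 6, 59, 207, 91  ⇒  Σ = 471
Area = |Σ|/2 = 235.5.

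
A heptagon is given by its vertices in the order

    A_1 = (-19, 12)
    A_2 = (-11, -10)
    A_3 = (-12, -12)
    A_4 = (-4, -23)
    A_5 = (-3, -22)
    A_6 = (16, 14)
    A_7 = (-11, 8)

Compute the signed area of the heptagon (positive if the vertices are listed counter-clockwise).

596.5

Apply Gauss's area formula: 2A = Σ (x_i·y_{i+1} − x_{i+1}·y_i), indices taken mod 7.
Σ = (322) + (12) + (228) + (19) + (310) + (282) + (20) = 1193
Signed area = Σ/2 = 596.5 (positive ⇒ counter-clockwise traversal).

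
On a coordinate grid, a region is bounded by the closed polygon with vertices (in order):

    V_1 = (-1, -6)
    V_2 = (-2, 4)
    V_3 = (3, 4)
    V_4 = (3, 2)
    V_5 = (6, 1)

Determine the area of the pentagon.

43

Σ = (-16) + (-20) + (-6) + (-9) + (-35) = -86
Area = |Σ|/2 = 43.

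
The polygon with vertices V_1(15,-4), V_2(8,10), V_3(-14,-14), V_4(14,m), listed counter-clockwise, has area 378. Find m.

The doubled signed area Σ (x_i y_{i+1} − x_{i+1} y_i) is linear in m.
With m=0 it equals 350; the coefficient of m is -29 (from the two edges through V_4).
So -29·m + 350 = 2·378 = 756 ⇒ m = -14.

-14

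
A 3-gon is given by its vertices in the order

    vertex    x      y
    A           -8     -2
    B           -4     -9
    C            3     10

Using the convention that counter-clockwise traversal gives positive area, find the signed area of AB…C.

62.5

Σ = (64) + (-13) + (74) = 125
Signed area = Σ/2 = 62.5 (positive ⇒ counter-clockwise traversal).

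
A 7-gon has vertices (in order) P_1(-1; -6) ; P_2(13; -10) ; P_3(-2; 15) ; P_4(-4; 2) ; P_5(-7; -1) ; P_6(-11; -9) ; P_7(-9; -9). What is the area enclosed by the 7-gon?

Apply the shoelace formula: 2A = Σ (x_i·y_{i+1} − x_{i+1}·y_i), indices taken mod 7.
Σ = (88) + (175) + (56) + (18) + (52) + (18) + (45) = 452
Area = |Σ|/2 = 226.

226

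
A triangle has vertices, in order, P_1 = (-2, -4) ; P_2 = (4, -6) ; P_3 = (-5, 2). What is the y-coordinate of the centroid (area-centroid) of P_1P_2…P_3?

-8/3

Apply the shoelace formula. First the cross-terms c_i = x_i·y_{i+1} − x_{i+1}·y_i:
  28, -22, 24  ⇒  2A = 30, A = 15.
Then Σ (y_i + y_{i+1})·c_i = -240, so ȳ = -240 / (6·15) = -8/3.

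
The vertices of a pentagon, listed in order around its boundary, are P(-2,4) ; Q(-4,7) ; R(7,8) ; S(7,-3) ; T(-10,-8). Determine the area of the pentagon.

149

P→Q: (-2)(7) − (-4)(4) = 2
Q→R: (-4)(8) − (7)(7) = -81
R→S: (7)(-3) − (7)(8) = -77
S→T: (7)(-8) − (-10)(-3) = -86
T→P: (-10)(4) − (-2)(-8) = -56
Σ = -298
Area = |Σ|/2 = 149.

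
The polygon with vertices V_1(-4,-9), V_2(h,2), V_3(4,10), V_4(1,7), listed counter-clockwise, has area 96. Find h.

9

Write out the shoelace sum; only the two edges meeting at V_2 involve h:
2·Area = [((-4)·2 − h·(-9)) + (h·10 − 4·2)] + 37
       = 19·h + 21 = 192
⇒ h = 9.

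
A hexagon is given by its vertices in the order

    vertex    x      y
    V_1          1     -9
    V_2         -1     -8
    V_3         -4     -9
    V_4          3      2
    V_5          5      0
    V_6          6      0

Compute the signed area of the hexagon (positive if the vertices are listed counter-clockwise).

V_1→V_2: (1)(-8) − (-1)(-9) = -17
V_2→V_3: (-1)(-9) − (-4)(-8) = -23
V_3→V_4: (-4)(2) − (3)(-9) = 19
V_4→V_5: (3)(0) − (5)(2) = -10
V_5→V_6: (5)(0) − (6)(0) = 0
V_6→V_1: (6)(-9) − (1)(0) = -54
Σ = -85
Signed area = Σ/2 = -42.5 (negative ⇒ clockwise traversal).

-42.5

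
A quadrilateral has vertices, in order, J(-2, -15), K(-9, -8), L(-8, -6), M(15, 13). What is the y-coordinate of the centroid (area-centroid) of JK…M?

Apply the shoelace formula. First the cross-terms c_i = x_i·y_{i+1} − x_{i+1}·y_i:
  -119, -10, -14, -199  ⇒  2A = -342, A = -171.
Then Σ (y_i + y_{i+1})·c_i = 3177, so ȳ = 3177 / (6·(-171)) = -353/114.

-353/114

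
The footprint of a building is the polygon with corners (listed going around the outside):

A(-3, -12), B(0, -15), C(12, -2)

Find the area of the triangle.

37.5

Apply the shoelace (surveyor's) formula: 2A = Σ (x_i·y_{i+1} − x_{i+1}·y_i), indices taken mod 3.
Cross-terms: 45, 180, -150  ⇒  Σ = 75
Area = |Σ|/2 = 37.5.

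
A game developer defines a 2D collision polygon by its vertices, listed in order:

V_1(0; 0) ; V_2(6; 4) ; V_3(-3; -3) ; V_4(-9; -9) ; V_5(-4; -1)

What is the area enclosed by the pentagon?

16.5

V_1→V_2: (0)(4) − (6)(0) = 0
V_2→V_3: (6)(-3) − (-3)(4) = -6
V_3→V_4: (-3)(-9) − (-9)(-3) = 0
V_4→V_5: (-9)(-1) − (-4)(-9) = -27
V_5→V_1: (-4)(0) − (0)(-1) = 0
Σ = -33
Area = |Σ|/2 = 16.5.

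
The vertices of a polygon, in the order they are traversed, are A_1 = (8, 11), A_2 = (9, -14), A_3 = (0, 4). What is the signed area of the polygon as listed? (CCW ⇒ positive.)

A_1→A_2: (8)(-14) − (9)(11) = -211
A_2→A_3: (9)(4) − (0)(-14) = 36
A_3→A_1: (0)(11) − (8)(4) = -32
Σ = -207
Signed area = Σ/2 = -103.5 (negative ⇒ clockwise traversal).

-103.5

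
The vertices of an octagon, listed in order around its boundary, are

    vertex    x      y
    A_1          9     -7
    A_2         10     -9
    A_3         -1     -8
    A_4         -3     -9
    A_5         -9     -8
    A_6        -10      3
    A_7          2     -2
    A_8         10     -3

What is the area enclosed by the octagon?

147

Σ = (-11) + (-89) + (-15) + (-57) + (-107) + (14) + (14) + (-43) = -294
Area = |Σ|/2 = 147.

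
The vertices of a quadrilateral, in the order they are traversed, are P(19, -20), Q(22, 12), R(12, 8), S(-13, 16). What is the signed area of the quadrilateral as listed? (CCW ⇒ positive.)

Apply Gauss's area formula: 2A = Σ (x_i·y_{i+1} − x_{i+1}·y_i), indices taken mod 4.
P→Q: (19)(12) − (22)(-20) = 668
Q→R: (22)(8) − (12)(12) = 32
R→S: (12)(16) − (-13)(8) = 296
S→P: (-13)(-20) − (19)(16) = -44
Σ = 952
Signed area = Σ/2 = 476 (positive ⇒ counter-clockwise traversal).

476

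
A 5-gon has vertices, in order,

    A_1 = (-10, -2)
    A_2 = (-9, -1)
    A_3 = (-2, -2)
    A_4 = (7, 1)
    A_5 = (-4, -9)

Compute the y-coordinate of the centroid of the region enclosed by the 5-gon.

Apply the shoelace formula. First the cross-terms c_i = x_i·y_{i+1} − x_{i+1}·y_i:
  -8, 16, 12, -59, -82  ⇒  2A = -121, A = -60.5.
Then Σ (y_i + y_{i+1})·c_i = 1338, so ȳ = 1338 / (6·(-60.5)) = -446/121.

-446/121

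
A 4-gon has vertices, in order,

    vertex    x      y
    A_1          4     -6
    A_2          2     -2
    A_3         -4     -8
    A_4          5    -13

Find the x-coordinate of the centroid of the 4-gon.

Apply the shoelace (surveyor's) formula. First the cross-terms c_i = x_i·y_{i+1} − x_{i+1}·y_i:
  4, -24, 92, 22  ⇒  2A = 94, A = 47.
Then Σ (x_i + x_{i+1})·c_i = 362, so x̄ = 362 / (6·47) = 181/141.

181/141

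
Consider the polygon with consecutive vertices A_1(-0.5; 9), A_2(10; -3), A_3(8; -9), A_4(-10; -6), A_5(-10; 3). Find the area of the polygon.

235.5

Σ = (-88.5) + (-66) + (-138) + (-90) + (-88.5) = -471
Area = |Σ|/2 = 235.5.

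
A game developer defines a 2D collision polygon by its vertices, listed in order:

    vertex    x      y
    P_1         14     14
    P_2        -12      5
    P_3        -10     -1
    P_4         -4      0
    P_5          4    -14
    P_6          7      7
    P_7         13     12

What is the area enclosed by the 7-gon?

Apply the shoelace (surveyor's) formula: 2A = Σ (x_i·y_{i+1} − x_{i+1}·y_i), indices taken mod 7.
Σ = (238) + (62) + (-4) + (56) + (126) + (-7) + (14) = 485
Area = |Σ|/2 = 242.5.

242.5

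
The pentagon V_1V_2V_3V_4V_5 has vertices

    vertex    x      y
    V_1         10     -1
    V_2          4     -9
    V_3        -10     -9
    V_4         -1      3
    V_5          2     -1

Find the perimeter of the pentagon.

52

|V_1V_2| = √((-6)² + (-8)²) = √100 = 10
|V_2V_3| = √((-14)² + (0)²) = √196 = 14
|V_3V_4| = √((9)² + (12)²) = √225 = 15
|V_4V_5| = √((3)² + (-4)²) = √25 = 5
|V_5V_1| = √((8)² + (0)²) = √64 = 8
Perimeter = 10 + 14 + 15 + 5 + 8 = 52.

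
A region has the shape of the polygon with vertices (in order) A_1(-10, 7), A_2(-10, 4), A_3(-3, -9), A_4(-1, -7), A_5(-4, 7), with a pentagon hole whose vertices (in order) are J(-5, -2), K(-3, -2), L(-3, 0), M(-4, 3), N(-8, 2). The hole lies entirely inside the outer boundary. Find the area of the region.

60

Outer boundary:
Apply Gauss's area formula: 2A = Σ (x_i·y_{i+1} − x_{i+1}·y_i), indices taken mod 5.
A_1→A_2: (-10)(4) − (-10)(7) = 30
A_2→A_3: (-10)(-9) − (-3)(4) = 102
A_3→A_4: (-3)(-7) − (-1)(-9) = 12
A_4→A_5: (-1)(7) − (-4)(-7) = -35
A_5→A_1: (-4)(7) − (-10)(7) = 42
Σ = 151
Area = |Σ|/2 = 75.5.
Hole:
Apply Gauss's area formula: 2A = Σ (x_i·y_{i+1} − x_{i+1}·y_i), indices taken mod 5.
Σ = (4) + (-6) + (-9) + (16) + (26) = 31
Area = |Σ|/2 = 15.5.
Net area = 75.5 − 15.5 = 60.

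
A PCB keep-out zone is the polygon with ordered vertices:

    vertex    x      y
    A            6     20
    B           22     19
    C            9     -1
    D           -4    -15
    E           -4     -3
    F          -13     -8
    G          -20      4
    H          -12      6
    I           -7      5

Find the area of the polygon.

592.5

Apply the shoelace formula: 2A = Σ (x_i·y_{i+1} − x_{i+1}·y_i), indices taken mod 9.
A→B: (6)(19) − (22)(20) = -326
B→C: (22)(-1) − (9)(19) = -193
C→D: (9)(-15) − (-4)(-1) = -139
D→E: (-4)(-3) − (-4)(-15) = -48
E→F: (-4)(-8) − (-13)(-3) = -7
F→G: (-13)(4) − (-20)(-8) = -212
G→H: (-20)(6) − (-12)(4) = -72
H→I: (-12)(5) − (-7)(6) = -18
I→A: (-7)(20) − (6)(5) = -170
Σ = -1185
Area = |Σ|/2 = 592.5.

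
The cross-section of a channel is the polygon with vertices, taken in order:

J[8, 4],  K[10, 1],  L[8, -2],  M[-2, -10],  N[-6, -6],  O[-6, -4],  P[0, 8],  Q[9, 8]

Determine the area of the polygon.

176

Apply the shoelace formula: 2A = Σ (x_i·y_{i+1} − x_{i+1}·y_i), indices taken mod 8.
Σ = (-32) + (-28) + (-84) + (-48) + (-12) + (-48) + (-72) + (-28) = -352
Area = |Σ|/2 = 176.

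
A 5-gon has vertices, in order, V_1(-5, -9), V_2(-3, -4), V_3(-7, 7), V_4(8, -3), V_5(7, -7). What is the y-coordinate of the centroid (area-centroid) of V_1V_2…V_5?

-2.5625

Apply the shoelace formula. First the cross-terms c_i = x_i·y_{i+1} − x_{i+1}·y_i:
  -7, -49, -35, -35, -98  ⇒  2A = -224, A = -112.
Then Σ (y_i + y_{i+1})·c_i = 1722, so ȳ = 1722 / (6·(-112)) = -2.5625.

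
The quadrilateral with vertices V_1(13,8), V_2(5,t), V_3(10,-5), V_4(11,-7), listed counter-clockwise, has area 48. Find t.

Write out the shoelace sum; only the two edges meeting at V_2 involve t:
2·Area = [(13·t − 5·8) + (5·(-5) − 10·t)] + 164
       = 3·t + 99 = 96
⇒ t = -1.

-1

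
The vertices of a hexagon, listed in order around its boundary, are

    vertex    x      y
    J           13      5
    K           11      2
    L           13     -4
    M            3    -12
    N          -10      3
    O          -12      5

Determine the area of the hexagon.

246.5

Apply the shoelace formula: 2A = Σ (x_i·y_{i+1} − x_{i+1}·y_i), indices taken mod 6.
J→K: (13)(2) − (11)(5) = -29
K→L: (11)(-4) − (13)(2) = -70
L→M: (13)(-12) − (3)(-4) = -144
M→N: (3)(3) − (-10)(-12) = -111
N→O: (-10)(5) − (-12)(3) = -14
O→J: (-12)(5) − (13)(5) = -125
Σ = -493
Area = |Σ|/2 = 246.5.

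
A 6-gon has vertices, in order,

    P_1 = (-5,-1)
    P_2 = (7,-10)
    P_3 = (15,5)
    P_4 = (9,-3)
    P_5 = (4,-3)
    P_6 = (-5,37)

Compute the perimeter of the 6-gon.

126

|P_1P_2| = √((12)² + (-9)²) = √225 = 15
|P_2P_3| = √((8)² + (15)²) = √289 = 17
|P_3P_4| = √((-6)² + (-8)²) = √100 = 10
|P_4P_5| = √((-5)² + (0)²) = √25 = 5
|P_5P_6| = √((-9)² + (40)²) = √1681 = 41
|P_6P_1| = √((0)² + (-38)²) = √1444 = 38
Perimeter = 15 + 17 + 10 + 5 + 41 + 38 = 126.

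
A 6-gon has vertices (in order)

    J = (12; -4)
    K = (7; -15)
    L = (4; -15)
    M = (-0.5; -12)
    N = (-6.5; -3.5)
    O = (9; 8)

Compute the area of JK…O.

240.625

Apply Gauss's area formula: 2A = Σ (x_i·y_{i+1} − x_{i+1}·y_i), indices taken mod 6.
J→K: (12)(-15) − (7)(-4) = -152
K→L: (7)(-15) − (4)(-15) = -45
L→M: (4)(-12) − (-0.5)(-15) = -55.5
M→N: (-0.5)(-3.5) − (-6.5)(-12) = -76.25
N→O: (-6.5)(8) − (9)(-3.5) = -20.5
O→J: (9)(-4) − (12)(8) = -132
Σ = -481.25
Area = |Σ|/2 = 240.625.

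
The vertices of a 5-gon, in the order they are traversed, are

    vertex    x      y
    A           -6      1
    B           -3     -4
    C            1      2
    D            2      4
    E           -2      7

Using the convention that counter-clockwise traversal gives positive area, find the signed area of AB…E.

43.5

Apply the shoelace formula: 2A = Σ (x_i·y_{i+1} − x_{i+1}·y_i), indices taken mod 5.
Σ = (27) + (-2) + (0) + (22) + (40) = 87
Signed area = Σ/2 = 43.5 (positive ⇒ counter-clockwise traversal).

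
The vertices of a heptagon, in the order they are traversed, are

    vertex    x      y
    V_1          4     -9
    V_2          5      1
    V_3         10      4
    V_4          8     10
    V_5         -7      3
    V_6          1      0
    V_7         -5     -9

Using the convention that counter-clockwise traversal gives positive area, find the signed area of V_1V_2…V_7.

145

Apply the shoelace formula: 2A = Σ (x_i·y_{i+1} − x_{i+1}·y_i), indices taken mod 7.
Σ = (49) + (10) + (68) + (94) + (-3) + (-9) + (81) = 290
Signed area = Σ/2 = 145 (positive ⇒ counter-clockwise traversal).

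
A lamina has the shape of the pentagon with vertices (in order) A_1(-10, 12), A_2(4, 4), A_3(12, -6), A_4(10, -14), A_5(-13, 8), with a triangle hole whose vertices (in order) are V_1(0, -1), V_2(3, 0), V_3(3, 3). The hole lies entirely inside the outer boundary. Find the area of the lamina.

218.5

Outer boundary:
Σ = (-88) + (-72) + (-108) + (-102) + (-76) = -446
Area = |Σ|/2 = 223.
Hole:
Σ = (3) + (9) + (-3) = 9
Area = |Σ|/2 = 4.5.
Net area = 223 − 4.5 = 218.5.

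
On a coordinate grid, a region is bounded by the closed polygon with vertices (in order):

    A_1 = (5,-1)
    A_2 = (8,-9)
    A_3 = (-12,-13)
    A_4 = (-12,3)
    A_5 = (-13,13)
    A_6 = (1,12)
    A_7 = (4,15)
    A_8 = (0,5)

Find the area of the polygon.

Σ = (-37) + (-212) + (-192) + (-117) + (-169) + (-33) + (20) + (-25) = -765
Area = |Σ|/2 = 382.5.

382.5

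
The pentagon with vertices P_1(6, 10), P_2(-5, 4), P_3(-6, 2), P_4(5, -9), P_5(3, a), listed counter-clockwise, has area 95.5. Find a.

Write out the shoelace sum; only the two edges meeting at P_5 involve a:
2·Area = [(5·a − 3·(-9)) + (3·10 − 6·a)] + 132
       = -1·a + 189 = 191
⇒ a = -2.

-2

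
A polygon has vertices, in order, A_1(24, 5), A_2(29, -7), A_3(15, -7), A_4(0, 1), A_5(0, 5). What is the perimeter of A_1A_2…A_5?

|A_1A_2| = √((5)² + (-12)²) = √169 = 13
|A_2A_3| = √((-14)² + (0)²) = √196 = 14
|A_3A_4| = √((-15)² + (8)²) = √289 = 17
|A_4A_5| = √((0)² + (4)²) = √16 = 4
|A_5A_1| = √((24)² + (0)²) = √576 = 24
Perimeter = 13 + 14 + 17 + 4 + 24 = 72.

72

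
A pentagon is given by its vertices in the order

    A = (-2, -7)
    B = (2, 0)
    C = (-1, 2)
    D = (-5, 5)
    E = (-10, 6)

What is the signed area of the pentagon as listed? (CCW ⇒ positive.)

Cross-terms: 14, 4, 5, 20, 82  ⇒  Σ = 125
Signed area = Σ/2 = 62.5 (positive ⇒ counter-clockwise traversal).

62.5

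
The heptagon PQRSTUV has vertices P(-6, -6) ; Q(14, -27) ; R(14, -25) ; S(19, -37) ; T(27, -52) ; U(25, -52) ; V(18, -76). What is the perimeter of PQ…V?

|PQ| = √((20)² + (-21)²) = √841 = 29
|QR| = √((0)² + (2)²) = √4 = 2
|RS| = √((5)² + (-12)²) = √169 = 13
|ST| = √((8)² + (-15)²) = √289 = 17
|TU| = √((-2)² + (0)²) = √4 = 2
|UV| = √((-7)² + (-24)²) = √625 = 25
|VP| = √((-24)² + (70)²) = √5476 = 74
Perimeter = 29 + 2 + 13 + 17 + 2 + 25 + 74 = 162.

162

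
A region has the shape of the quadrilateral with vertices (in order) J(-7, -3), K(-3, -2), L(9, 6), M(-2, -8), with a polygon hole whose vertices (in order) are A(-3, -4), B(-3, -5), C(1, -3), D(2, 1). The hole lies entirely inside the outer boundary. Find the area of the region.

Outer boundary:
Cross-terms: 5, 0, -60, -50  ⇒  Σ = -105
Area = |Σ|/2 = 52.5.
Hole:
Apply the shoelace (surveyor's) formula: 2A = Σ (x_i·y_{i+1} − x_{i+1}·y_i), indices taken mod 4.
A→B: (-3)(-5) − (-3)(-4) = 3
B→C: (-3)(-3) − (1)(-5) = 14
C→D: (1)(1) − (2)(-3) = 7
D→A: (2)(-4) − (-3)(1) = -5
Σ = 19
Area = |Σ|/2 = 9.5.
Net area = 52.5 − 9.5 = 43.

43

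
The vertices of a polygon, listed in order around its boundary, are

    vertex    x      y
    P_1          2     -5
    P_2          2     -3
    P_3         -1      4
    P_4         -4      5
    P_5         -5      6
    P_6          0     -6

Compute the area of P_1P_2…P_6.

31.5

P_1→P_2: (2)(-3) − (2)(-5) = 4
P_2→P_3: (2)(4) − (-1)(-3) = 5
P_3→P_4: (-1)(5) − (-4)(4) = 11
P_4→P_5: (-4)(6) − (-5)(5) = 1
P_5→P_6: (-5)(-6) − (0)(6) = 30
P_6→P_1: (0)(-5) − (2)(-6) = 12
Σ = 63
Area = |Σ|/2 = 31.5.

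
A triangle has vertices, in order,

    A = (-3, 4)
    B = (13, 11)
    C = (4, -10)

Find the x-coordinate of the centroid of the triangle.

Apply the shoelace formula. First the cross-terms c_i = x_i·y_{i+1} − x_{i+1}·y_i:
  -85, -174, -14  ⇒  2A = -273, A = -136.5.
Then Σ (x_i + x_{i+1})·c_i = -3822, so x̄ = -3822 / (6·(-136.5)) = 14/3.

14/3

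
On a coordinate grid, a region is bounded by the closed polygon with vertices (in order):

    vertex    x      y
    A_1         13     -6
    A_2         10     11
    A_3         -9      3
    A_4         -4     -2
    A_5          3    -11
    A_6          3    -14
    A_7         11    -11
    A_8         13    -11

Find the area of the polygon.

305.5

Σ = (203) + (129) + (30) + (50) + (-9) + (121) + (22) + (65) = 611
Area = |Σ|/2 = 305.5.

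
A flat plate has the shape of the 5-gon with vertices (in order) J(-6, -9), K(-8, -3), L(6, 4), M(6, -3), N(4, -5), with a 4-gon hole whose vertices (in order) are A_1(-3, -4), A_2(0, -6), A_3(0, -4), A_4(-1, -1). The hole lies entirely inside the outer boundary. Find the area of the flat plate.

Outer boundary:
Apply the shoelace formula: 2A = Σ (x_i·y_{i+1} − x_{i+1}·y_i), indices taken mod 5.
Cross-terms: -54, -14, -42, -18, -66  ⇒  Σ = -194
Area = |Σ|/2 = 97.
Hole:
Apply the surveyor's formula: 2A = Σ (x_i·y_{i+1} − x_{i+1}·y_i), indices taken mod 4.
Σ = (18) + (0) + (-4) + (1) = 15
Area = |Σ|/2 = 7.5.
Net area = 97 − 7.5 = 89.5.

89.5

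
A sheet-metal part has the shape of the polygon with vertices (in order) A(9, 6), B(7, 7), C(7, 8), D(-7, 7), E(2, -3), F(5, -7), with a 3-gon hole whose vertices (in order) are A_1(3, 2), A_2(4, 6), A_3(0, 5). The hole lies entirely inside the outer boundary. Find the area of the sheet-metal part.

Outer boundary:
Apply Gauss's area formula: 2A = Σ (x_i·y_{i+1} − x_{i+1}·y_i), indices taken mod 6.
Σ = (21) + (7) + (105) + (7) + (1) + (93) = 234
Area = |Σ|/2 = 117.
Hole:
Σ = (10) + (20) + (-15) = 15
Area = |Σ|/2 = 7.5.
Net area = 117 − 7.5 = 109.5.

109.5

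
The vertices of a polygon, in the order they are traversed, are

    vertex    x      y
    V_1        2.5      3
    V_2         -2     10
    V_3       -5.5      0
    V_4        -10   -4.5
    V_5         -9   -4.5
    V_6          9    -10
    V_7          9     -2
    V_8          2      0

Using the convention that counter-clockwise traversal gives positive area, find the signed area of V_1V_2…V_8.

163.875

Apply the shoelace (surveyor's) formula: 2A = Σ (x_i·y_{i+1} − x_{i+1}·y_i), indices taken mod 8.
Σ = (31) + (55) + (24.75) + (4.5) + (130.5) + (72) + (4) + (6) = 327.75
Signed area = Σ/2 = 163.875 (positive ⇒ counter-clockwise traversal).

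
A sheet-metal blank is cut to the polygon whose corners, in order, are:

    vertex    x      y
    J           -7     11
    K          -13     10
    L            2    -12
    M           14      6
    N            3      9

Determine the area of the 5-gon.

Apply Gauss's area formula: 2A = Σ (x_i·y_{i+1} − x_{i+1}·y_i), indices taken mod 5.
Σ = (73) + (136) + (180) + (108) + (96) = 593
Area = |Σ|/2 = 296.5.

296.5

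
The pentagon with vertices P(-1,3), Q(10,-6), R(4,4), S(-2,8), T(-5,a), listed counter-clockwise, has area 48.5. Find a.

Write out the shoelace sum; only the two edges meeting at T involve a:
2·Area = [((-2)·a − (-5)·8) + ((-5)·3 − (-1)·a)] + 80
       = -1·a + 105 = 97
⇒ a = 8.

8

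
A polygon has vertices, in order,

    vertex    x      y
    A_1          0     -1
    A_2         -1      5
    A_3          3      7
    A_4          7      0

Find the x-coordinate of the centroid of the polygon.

Apply the surveyor's formula. First the cross-terms c_i = x_i·y_{i+1} − x_{i+1}·y_i:
  -1, -22, -49, -7  ⇒  2A = -79, A = -39.5.
Then Σ (x_i + x_{i+1})·c_i = -582, so x̄ = -582 / (6·(-39.5)) = 194/79.

194/79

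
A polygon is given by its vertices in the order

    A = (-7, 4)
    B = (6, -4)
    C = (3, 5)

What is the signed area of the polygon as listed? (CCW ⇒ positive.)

46.5

A→B: (-7)(-4) − (6)(4) = 4
B→C: (6)(5) − (3)(-4) = 42
C→A: (3)(4) − (-7)(5) = 47
Σ = 93
Signed area = Σ/2 = 46.5 (positive ⇒ counter-clockwise traversal).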